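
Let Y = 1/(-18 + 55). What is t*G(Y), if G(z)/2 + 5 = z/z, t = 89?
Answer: -712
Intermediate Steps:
Y = 1/37 ≈ 0.027027
G(z) = -8 (G(z) = -10 + 2*(z/z) = -10 + 2*1 = -10 + 2 = -8)
t*G(Y) = 89*(-8) = -712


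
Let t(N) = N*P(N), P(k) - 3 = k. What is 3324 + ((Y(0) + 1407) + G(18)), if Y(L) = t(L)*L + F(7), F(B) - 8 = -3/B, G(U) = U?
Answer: 33296/7 ≈ 4756.6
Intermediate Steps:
P(k) = 3 + k
F(B) = 8 - 3/B
t(N) = N*(3 + N)
Y(L) = 53/7 + L**2*(3 + L) (Y(L) = (L*(3 + L))*L + (8 - 3/7) = L**2*(3 + L) + (8 - 3*1/7) = L**2*(3 + L) + (8 - 3/7) = L**2*(3 + L) + 53/7 = 53/7 + L**2*(3 + L))
3324 + ((Y(0) + 1407) + G(18)) = 3324 + (((53/7 + 0**2*(3 + 0)) + 1407) + 18) = 3324 + (((53/7 + 0*3) + 1407) + 18) = 3324 + (((53/7 + 0) + 1407) + 18) = 3324 + ((53/7 + 1407) + 18) = 3324 + (9902/7 + 18) = 3324 + 10028/7 = 33296/7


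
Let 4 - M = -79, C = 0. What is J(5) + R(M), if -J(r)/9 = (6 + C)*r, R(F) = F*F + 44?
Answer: 6663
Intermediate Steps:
M = 83 (M = 4 - 1*(-79) = 4 + 79 = 83)
R(F) = 44 + F**2 (R(F) = F**2 + 44 = 44 + F**2)
J(r) = -54*r (J(r) = -9*(6 + 0)*r = -54*r)
J(5) + R(M) = -54*5 + (44 + 83**2) = -270 + (44 + 6889) = -270 + 6933 = 6663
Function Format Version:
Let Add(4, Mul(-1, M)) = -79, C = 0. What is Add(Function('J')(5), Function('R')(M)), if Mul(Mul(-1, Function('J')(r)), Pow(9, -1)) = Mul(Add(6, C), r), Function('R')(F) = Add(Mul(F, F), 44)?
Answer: 6663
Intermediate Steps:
M = 83 (M = Add(4, Mul(-1, -79)) = Add(4, 79) = 83)
Function('R')(F) = Add(44, Pow(F, 2)) (Function('R')(F) = Add(Pow(F, 2), 44) = Add(44, Pow(F, 2)))
Function('J')(r) = Mul(-54, r) (Function('J')(r) = Mul(-9, Mul(Add(6, 0), r)) = Mul(-9, Mul(6, r)) = Mul(-54, r))
Add(Function('J')(5), Function('R')(M)) = Add(Mul(-54, 5), Add(44, Pow(83, 2))) = Add(-270, Add(44, 6889)) = Add(-270, 6933) = 6663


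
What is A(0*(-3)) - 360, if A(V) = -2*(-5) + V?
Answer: -350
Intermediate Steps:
A(V) = 10 + V
A(0*(-3)) - 360 = (10 + 0*(-3)) - 360 = (10 + 0) - 360 = 10 - 360 = -350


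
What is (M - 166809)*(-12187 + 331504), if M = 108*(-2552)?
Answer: -141273823725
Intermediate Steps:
M = -275616
(M - 166809)*(-12187 + 331504) = (-275616 - 166809)*(-12187 + 331504) = -442425*319317 = -141273823725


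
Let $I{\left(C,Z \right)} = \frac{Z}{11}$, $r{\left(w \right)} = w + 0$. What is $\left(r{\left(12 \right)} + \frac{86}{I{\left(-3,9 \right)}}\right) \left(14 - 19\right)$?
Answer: $- \frac{5270}{9} \approx -585.56$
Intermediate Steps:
$r{\left(w \right)} = w$
$I{\left(C,Z \right)} = \frac{Z}{11}$ ($I{\left(C,Z \right)} = Z \frac{1}{11} = \frac{Z}{11}$)
$\left(r{\left(12 \right)} + \frac{86}{I{\left(-3,9 \right)}}\right) \left(14 - 19\right) = \left(12 + \frac{86}{\frac{1}{11} \cdot 9}\right) \left(14 - 19\right) = \left(12 + \frac{86}{\frac{9}{11}}\right) \left(14 - 19\right) = \left(12 + 86 \cdot \frac{11}{9}\right) \left(-5\right) = \left(12 + \frac{946}{9}\right) \left(-5\right) = \frac{1054}{9} \left(-5\right) = - \frac{5270}{9}$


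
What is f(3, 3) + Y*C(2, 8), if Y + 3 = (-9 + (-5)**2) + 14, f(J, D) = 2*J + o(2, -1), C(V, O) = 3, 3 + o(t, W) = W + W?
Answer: 82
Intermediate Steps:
o(t, W) = -3 + 2*W (o(t, W) = -3 + (W + W) = -3 + 2*W)
f(J, D) = -5 + 2*J (f(J, D) = 2*J + (-3 + 2*(-1)) = 2*J + (-3 - 2) = 2*J - 5 = -5 + 2*J)
Y = 27 (Y = -3 + ((-9 + (-5)**2) + 14) = -3 + ((-9 + 25) + 14) = -3 + (16 + 14) = -3 + 30 = 27)
f(3, 3) + Y*C(2, 8) = (-5 + 2*3) + 27*3 = (-5 + 6) + 81 = 1 + 81 = 82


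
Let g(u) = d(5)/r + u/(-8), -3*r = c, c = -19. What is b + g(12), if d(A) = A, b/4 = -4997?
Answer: -759571/38 ≈ -19989.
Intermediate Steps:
b = -19988 (b = 4*(-4997) = -19988)
r = 19/3 (r = -⅓*(-19) = 19/3 ≈ 6.3333)
g(u) = 15/19 - u/8 (g(u) = 5/(19/3) + u/(-8) = 5*(3/19) + u*(-⅛) = 15/19 - u/8)
b + g(12) = -19988 + (15/19 - ⅛*12) = -19988 + (15/19 - 3/2) = -19988 - 27/38 = -759571/38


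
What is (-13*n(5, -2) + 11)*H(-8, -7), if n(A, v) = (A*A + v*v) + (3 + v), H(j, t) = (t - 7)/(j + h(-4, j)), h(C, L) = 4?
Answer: -2653/2 ≈ -1326.5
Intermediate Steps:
H(j, t) = (-7 + t)/(4 + j) (H(j, t) = (t - 7)/(j + 4) = (-7 + t)/(4 + j))
n(A, v) = 3 + v + A² + v² (n(A, v) = (A² + v²) + (3 + v) = 3 + v + A² + v²)
(-13*n(5, -2) + 11)*H(-8, -7) = (-13*(3 - 2 + 5² + (-2)²) + 11)*((-7 - 7)/(4 - 8)) = (-13*(3 - 2 + 25 + 4) + 11)*(-14/(-4)) = (-13*30 + 11)*(-¼*(-14)) = (-390 + 11)*(7/2) = -379*7/2 = -2653/2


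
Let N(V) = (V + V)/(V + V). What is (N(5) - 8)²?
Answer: 49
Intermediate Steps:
N(V) = 1 (N(V) = (2*V)/((2*V)) = (2*V)*(1/(2*V)) = 1)
(N(5) - 8)² = (1 - 8)² = (-7)² = 49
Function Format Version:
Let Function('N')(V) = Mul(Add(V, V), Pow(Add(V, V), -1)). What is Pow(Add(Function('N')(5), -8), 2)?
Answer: 49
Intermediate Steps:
Function('N')(V) = 1 (Function('N')(V) = Mul(Mul(2, V), Pow(Mul(2, V), -1)) = Mul(Mul(2, V), Mul(Rational(1, 2), Pow(V, -1))) = 1)
Pow(Add(Function('N')(5), -8), 2) = Pow(Add(1, -8), 2) = Pow(-7, 2) = 49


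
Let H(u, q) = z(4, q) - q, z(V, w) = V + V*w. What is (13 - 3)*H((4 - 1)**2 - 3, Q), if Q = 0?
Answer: 40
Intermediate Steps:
H(u, q) = 4 + 3*q (H(u, q) = 4*(1 + q) - q = (4 + 4*q) - q = 4 + 3*q)
(13 - 3)*H((4 - 1)**2 - 3, Q) = (13 - 3)*(4 + 3*0) = 10*(4 + 0) = 10*4 = 40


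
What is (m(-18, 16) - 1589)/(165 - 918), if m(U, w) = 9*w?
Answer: 1445/753 ≈ 1.9190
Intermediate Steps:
(m(-18, 16) - 1589)/(165 - 918) = (9*16 - 1589)/(165 - 918) = (144 - 1589)/(-753) = -1445*(-1/753) = 1445/753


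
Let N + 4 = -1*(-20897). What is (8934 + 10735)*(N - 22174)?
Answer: -25195989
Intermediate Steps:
N = 20893 (N = -4 - 1*(-20897) = -4 + 20897 = 20893)
(8934 + 10735)*(N - 22174) = (8934 + 10735)*(20893 - 22174) = 19669*(-1281) = -25195989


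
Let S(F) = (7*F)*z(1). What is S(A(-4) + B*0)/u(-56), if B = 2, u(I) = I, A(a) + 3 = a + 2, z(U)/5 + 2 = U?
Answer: -25/8 ≈ -3.1250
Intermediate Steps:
z(U) = -10 + 5*U
A(a) = -1 + a (A(a) = -3 + (a + 2) = -3 + (2 + a) = -1 + a)
S(F) = -35*F (S(F) = (7*F)*(-10 + 5*1) = (7*F)*(-10 + 5) = (7*F)*(-5) = -35*F)
S(A(-4) + B*0)/u(-56) = -35*((-1 - 4) + 2*0)/(-56) = -35*(-5 + 0)*(-1/56) = -35*(-5)*(-1/56) = 175*(-1/56) = -25/8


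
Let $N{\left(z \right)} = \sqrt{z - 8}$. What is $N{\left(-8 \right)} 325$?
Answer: $1300 i \approx 1300.0 i$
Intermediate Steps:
$N{\left(z \right)} = \sqrt{-8 + z}$
$N{\left(-8 \right)} 325 = \sqrt{-8 - 8} \cdot 325 = \sqrt{-16} \cdot 325 = 4 i 325 = 1300 i$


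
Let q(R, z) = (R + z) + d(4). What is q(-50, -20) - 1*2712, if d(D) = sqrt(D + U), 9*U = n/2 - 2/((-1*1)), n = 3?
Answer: -2782 + sqrt(158)/6 ≈ -2779.9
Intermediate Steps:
U = 7/18 (U = (3/2 - 2/((-1*1)))/9 = (3*(1/2) - 2/(-1))/9 = (3/2 - 2*(-1))/9 = (3/2 + 2)/9 = (1/9)*(7/2) = 7/18 ≈ 0.38889)
d(D) = sqrt(7/18 + D) (d(D) = sqrt(D + 7/18) = sqrt(7/18 + D))
q(R, z) = R + z + sqrt(158)/6 (q(R, z) = (R + z) + sqrt(14 + 36*4)/6 = (R + z) + sqrt(14 + 144)/6 = (R + z) + sqrt(158)/6 = R + z + sqrt(158)/6)
q(-50, -20) - 1*2712 = (-50 - 20 + sqrt(158)/6) - 1*2712 = (-70 + sqrt(158)/6) - 2712 = -2782 + sqrt(158)/6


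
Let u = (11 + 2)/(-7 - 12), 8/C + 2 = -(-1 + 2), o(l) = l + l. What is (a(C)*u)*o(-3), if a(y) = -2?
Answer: -156/19 ≈ -8.2105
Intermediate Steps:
o(l) = 2*l
C = -8/3 (C = 8/(-2 - (-1 + 2)) = 8/(-2 - 1*1) = 8/(-2 - 1) = 8/(-3) = 8*(-1/3) = -8/3 ≈ -2.6667)
u = -13/19 (u = 13/(-19) = 13*(-1/19) = -13/19 ≈ -0.68421)
(a(C)*u)*o(-3) = (-2*(-13/19))*(2*(-3)) = (26/19)*(-6) = -156/19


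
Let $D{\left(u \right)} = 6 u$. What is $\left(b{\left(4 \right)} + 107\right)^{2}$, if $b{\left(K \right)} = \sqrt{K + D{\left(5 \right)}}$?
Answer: $\left(107 + \sqrt{34}\right)^{2} \approx 12731.0$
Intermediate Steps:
$b{\left(K \right)} = \sqrt{30 + K}$ ($b{\left(K \right)} = \sqrt{K + 6 \cdot 5} = \sqrt{K + 30} = \sqrt{30 + K}$)
$\left(b{\left(4 \right)} + 107\right)^{2} = \left(\sqrt{30 + 4} + 107\right)^{2} = \left(\sqrt{34} + 107\right)^{2} = \left(107 + \sqrt{34}\right)^{2}$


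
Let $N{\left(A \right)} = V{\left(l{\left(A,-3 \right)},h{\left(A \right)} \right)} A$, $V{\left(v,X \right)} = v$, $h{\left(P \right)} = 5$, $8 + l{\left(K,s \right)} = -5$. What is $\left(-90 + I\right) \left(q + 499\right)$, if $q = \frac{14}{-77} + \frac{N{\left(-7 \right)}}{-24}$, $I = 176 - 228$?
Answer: $- \frac{9278777}{132} \approx -70294.0$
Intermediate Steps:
$l{\left(K,s \right)} = -13$ ($l{\left(K,s \right)} = -8 - 5 = -13$)
$I = -52$ ($I = 176 - 228 = -52$)
$N{\left(A \right)} = - 13 A$
$q = - \frac{1049}{264}$ ($q = \frac{14}{-77} + \frac{\left(-13\right) \left(-7\right)}{-24} = 14 \left(- \frac{1}{77}\right) + 91 \left(- \frac{1}{24}\right) = - \frac{2}{11} - \frac{91}{24} = - \frac{1049}{264} \approx -3.9735$)
$\left(-90 + I\right) \left(q + 499\right) = \left(-90 - 52\right) \left(- \frac{1049}{264} + 499\right) = \left(-142\right) \frac{130687}{264} = - \frac{9278777}{132}$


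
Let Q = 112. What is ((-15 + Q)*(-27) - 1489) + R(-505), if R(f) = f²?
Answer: 250917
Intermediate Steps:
((-15 + Q)*(-27) - 1489) + R(-505) = ((-15 + 112)*(-27) - 1489) + (-505)² = (97*(-27) - 1489) + 255025 = (-2619 - 1489) + 255025 = -4108 + 255025 = 250917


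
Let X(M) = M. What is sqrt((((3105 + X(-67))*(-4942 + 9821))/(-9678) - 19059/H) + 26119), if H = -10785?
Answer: sqrt(7441382436399290235)/17396205 ≈ 156.81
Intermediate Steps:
sqrt((((3105 + X(-67))*(-4942 + 9821))/(-9678) - 19059/H) + 26119) = sqrt((((3105 - 67)*(-4942 + 9821))/(-9678) - 19059/(-10785)) + 26119) = sqrt(((3038*4879)*(-1/9678) - 19059*(-1/10785)) + 26119) = sqrt((14822402*(-1/9678) + 6353/3595) + 26119) = sqrt((-7411201/4839 + 6353/3595) + 26119) = sqrt(-26612525428/17396205 + 26119) = sqrt(427758952967/17396205) = sqrt(7441382436399290235)/17396205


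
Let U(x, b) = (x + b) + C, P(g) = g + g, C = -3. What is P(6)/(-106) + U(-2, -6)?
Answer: -589/53 ≈ -11.113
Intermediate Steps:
P(g) = 2*g
U(x, b) = -3 + b + x (U(x, b) = (x + b) - 3 = (b + x) - 3 = -3 + b + x)
P(6)/(-106) + U(-2, -6) = (2*6)/(-106) + (-3 - 6 - 2) = 12*(-1/106) - 11 = -6/53 - 11 = -589/53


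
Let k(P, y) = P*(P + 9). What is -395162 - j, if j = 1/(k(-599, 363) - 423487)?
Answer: -27691767473/70077 ≈ -3.9516e+5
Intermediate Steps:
k(P, y) = P*(9 + P)
j = -1/70077 (j = 1/(-599*(9 - 599) - 423487) = 1/(-599*(-590) - 423487) = 1/(353410 - 423487) = 1/(-70077) = -1/70077 ≈ -1.4270e-5)
-395162 - j = -395162 - 1*(-1/70077) = -395162 + 1/70077 = -27691767473/70077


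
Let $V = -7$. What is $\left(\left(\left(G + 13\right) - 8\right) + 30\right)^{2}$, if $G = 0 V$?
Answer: $1225$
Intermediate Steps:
$G = 0$ ($G = 0 \left(-7\right) = 0$)
$\left(\left(\left(G + 13\right) - 8\right) + 30\right)^{2} = \left(\left(\left(0 + 13\right) - 8\right) + 30\right)^{2} = \left(\left(13 - 8\right) + 30\right)^{2} = \left(5 + 30\right)^{2} = 35^{2} = 1225$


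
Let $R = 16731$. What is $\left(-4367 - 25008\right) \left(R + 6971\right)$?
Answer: $-696246250$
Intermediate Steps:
$\left(-4367 - 25008\right) \left(R + 6971\right) = \left(-4367 - 25008\right) \left(16731 + 6971\right) = \left(-29375\right) 23702 = -696246250$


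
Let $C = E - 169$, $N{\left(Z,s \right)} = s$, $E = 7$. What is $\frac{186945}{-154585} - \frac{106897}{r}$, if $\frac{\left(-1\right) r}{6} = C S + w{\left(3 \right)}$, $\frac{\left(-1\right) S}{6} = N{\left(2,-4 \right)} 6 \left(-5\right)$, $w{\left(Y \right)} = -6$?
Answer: $- \frac{3265719601}{3090834324} \approx -1.0566$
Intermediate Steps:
$C = -162$ ($C = 7 - 169 = -162$)
$S = -720$ ($S = - 6 \left(-4\right) 6 \left(-5\right) = - 6 \left(\left(-24\right) \left(-5\right)\right) = \left(-6\right) 120 = -720$)
$r = -699804$ ($r = - 6 \left(\left(-162\right) \left(-720\right) - 6\right) = - 6 \left(116640 - 6\right) = \left(-6\right) 116634 = -699804$)
$\frac{186945}{-154585} - \frac{106897}{r} = \frac{186945}{-154585} - \frac{106897}{-699804} = 186945 \left(- \frac{1}{154585}\right) - - \frac{15271}{99972} = - \frac{37389}{30917} + \frac{15271}{99972} = - \frac{3265719601}{3090834324}$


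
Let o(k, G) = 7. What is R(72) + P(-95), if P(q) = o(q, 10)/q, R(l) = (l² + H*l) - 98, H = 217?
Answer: 1967443/95 ≈ 20710.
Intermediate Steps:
R(l) = -98 + l² + 217*l (R(l) = (l² + 217*l) - 98 = -98 + l² + 217*l)
P(q) = 7/q
R(72) + P(-95) = (-98 + 72² + 217*72) + 7/(-95) = (-98 + 5184 + 15624) + 7*(-1/95) = 20710 - 7/95 = 1967443/95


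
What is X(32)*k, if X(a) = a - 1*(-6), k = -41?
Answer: -1558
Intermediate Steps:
X(a) = 6 + a (X(a) = a + 6 = 6 + a)
X(32)*k = (6 + 32)*(-41) = 38*(-41) = -1558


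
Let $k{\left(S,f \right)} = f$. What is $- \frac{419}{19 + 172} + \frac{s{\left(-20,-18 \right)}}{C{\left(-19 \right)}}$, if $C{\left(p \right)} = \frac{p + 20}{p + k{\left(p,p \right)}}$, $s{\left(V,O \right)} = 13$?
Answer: $- \frac{94773}{191} \approx -496.19$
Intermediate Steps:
$C{\left(p \right)} = \frac{20 + p}{2 p}$ ($C{\left(p \right)} = \frac{p + 20}{p + p} = \frac{20 + p}{2 p}$)
$- \frac{419}{19 + 172} + \frac{s{\left(-20,-18 \right)}}{C{\left(-19 \right)}} = - \frac{419}{19 + 172} + \frac{13}{\frac{1}{2} \frac{1}{-19} \left(20 - 19\right)} = - \frac{419}{191} + \frac{13}{\frac{1}{2} \left(- \frac{1}{19}\right) 1} = \left(-419\right) \frac{1}{191} + \frac{13}{- \frac{1}{38}} = - \frac{419}{191} + 13 \left(-38\right) = - \frac{419}{191} - 494 = - \frac{94773}{191}$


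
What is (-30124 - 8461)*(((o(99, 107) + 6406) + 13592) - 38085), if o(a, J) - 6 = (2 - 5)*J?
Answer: 710041170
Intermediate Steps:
o(a, J) = 6 - 3*J (o(a, J) = 6 + (2 - 5)*J = 6 - 3*J)
(-30124 - 8461)*(((o(99, 107) + 6406) + 13592) - 38085) = (-30124 - 8461)*((((6 - 3*107) + 6406) + 13592) - 38085) = -38585*((((6 - 321) + 6406) + 13592) - 38085) = -38585*(((-315 + 6406) + 13592) - 38085) = -38585*((6091 + 13592) - 38085) = -38585*(19683 - 38085) = -38585*(-18402) = 710041170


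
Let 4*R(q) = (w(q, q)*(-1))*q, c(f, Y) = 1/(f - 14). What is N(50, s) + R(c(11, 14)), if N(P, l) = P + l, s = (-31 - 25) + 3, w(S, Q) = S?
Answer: -109/36 ≈ -3.0278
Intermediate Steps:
s = -53 (s = -56 + 3 = -53)
c(f, Y) = 1/(-14 + f)
R(q) = -q²/4 (R(q) = ((q*(-1))*q)/4 = ((-q)*q)/4 = (-q²)/4 = -q²/4)
N(50, s) + R(c(11, 14)) = (50 - 53) - 1/(4*(-14 + 11)²) = -3 - (1/(-3))²/4 = -3 - (-⅓)²/4 = -3 - ¼*⅑ = -3 - 1/36 = -109/36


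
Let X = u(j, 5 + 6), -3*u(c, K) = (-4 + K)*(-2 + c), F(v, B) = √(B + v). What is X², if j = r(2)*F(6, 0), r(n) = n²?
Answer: 4900/9 - 784*√6/9 ≈ 331.07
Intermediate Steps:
j = 4*√6 (j = 2²*√(0 + 6) = 4*√6 ≈ 9.7980)
u(c, K) = -(-4 + K)*(-2 + c)/3
X = 14/3 - 28*√6/3 (X = -8/3 + 2*(5 + 6)/3 + 4*(4*√6)/3 - (5 + 6)*4*√6/3 = -8/3 + (⅔)*11 + 16*√6/3 - ⅓*11*4*√6 = -8/3 + 22/3 + 16*√6/3 - 44*√6/3 = 14/3 - 28*√6/3 ≈ -18.195)
X² = (14/3 - 28*√6/3)²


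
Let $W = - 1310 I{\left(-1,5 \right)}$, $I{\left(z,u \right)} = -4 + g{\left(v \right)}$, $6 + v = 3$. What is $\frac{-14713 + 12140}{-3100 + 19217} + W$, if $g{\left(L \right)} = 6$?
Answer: $- \frac{42229113}{16117} \approx -2620.2$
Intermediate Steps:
$v = -3$ ($v = -6 + 3 = -3$)
$I{\left(z,u \right)} = 2$ ($I{\left(z,u \right)} = -4 + 6 = 2$)
$W = -2620$ ($W = \left(-1310\right) 2 = -2620$)
$\frac{-14713 + 12140}{-3100 + 19217} + W = \frac{-14713 + 12140}{-3100 + 19217} - 2620 = - \frac{2573}{16117} - 2620 = - \frac{42229113}{16117}$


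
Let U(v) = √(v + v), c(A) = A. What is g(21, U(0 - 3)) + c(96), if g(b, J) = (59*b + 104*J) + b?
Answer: 1356 + 104*I*√6 ≈ 1356.0 + 254.75*I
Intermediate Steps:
U(v) = √2*√v (U(v) = √(2*v) = √2*√v)
g(b, J) = 60*b + 104*J
g(21, U(0 - 3)) + c(96) = (60*21 + 104*(√2*√(0 - 3))) + 96 = (1260 + 104*(√2*√(-3))) + 96 = (1260 + 104*(√2*(I*√3))) + 96 = (1260 + 104*(I*√6)) + 96 = (1260 + 104*I*√6) + 96 = 1356 + 104*I*√6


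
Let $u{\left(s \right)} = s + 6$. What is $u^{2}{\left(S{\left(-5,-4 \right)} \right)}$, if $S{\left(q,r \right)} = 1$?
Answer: $49$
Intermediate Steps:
$u{\left(s \right)} = 6 + s$
$u^{2}{\left(S{\left(-5,-4 \right)} \right)} = \left(6 + 1\right)^{2} = 7^{2} = 49$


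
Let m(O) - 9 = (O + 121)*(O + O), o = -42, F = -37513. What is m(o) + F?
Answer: -44140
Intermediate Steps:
m(O) = 9 + 2*O*(121 + O) (m(O) = 9 + (O + 121)*(O + O) = 9 + (121 + O)*(2*O) = 9 + 2*O*(121 + O))
m(o) + F = (9 + 2*(-42)² + 242*(-42)) - 37513 = (9 + 2*1764 - 10164) - 37513 = (9 + 3528 - 10164) - 37513 = -6627 - 37513 = -44140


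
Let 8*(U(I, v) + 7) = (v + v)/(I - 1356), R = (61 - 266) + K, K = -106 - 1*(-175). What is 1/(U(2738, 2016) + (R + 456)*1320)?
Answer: 691/291873815 ≈ 2.3675e-6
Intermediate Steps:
K = 69 (K = -106 + 175 = 69)
R = -136 (R = (61 - 266) + 69 = -205 + 69 = -136)
U(I, v) = -7 + v/(4*(-1356 + I)) (U(I, v) = -7 + ((v + v)/(I - 1356))/8 = -7 + ((2*v)/(-1356 + I))/8 = -7 + (2*v/(-1356 + I))/8 = -7 + v/(4*(-1356 + I)))
1/(U(2738, 2016) + (R + 456)*1320) = 1/((37968 + 2016 - 28*2738)/(4*(-1356 + 2738)) + (-136 + 456)*1320) = 1/((¼)*(37968 + 2016 - 76664)/1382 + 320*1320) = 1/((¼)*(1/1382)*(-36680) + 422400) = 1/(-4585/691 + 422400) = 1/(291873815/691) = 691/291873815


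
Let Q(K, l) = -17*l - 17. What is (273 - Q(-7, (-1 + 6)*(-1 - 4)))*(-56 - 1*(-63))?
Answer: -945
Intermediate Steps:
Q(K, l) = -17 - 17*l
(273 - Q(-7, (-1 + 6)*(-1 - 4)))*(-56 - 1*(-63)) = (273 - (-17 - 17*(-1 + 6)*(-1 - 4)))*(-56 - 1*(-63)) = (273 - (-17 - 85*(-5)))*(-56 + 63) = (273 - (-17 - 17*(-25)))*7 = (273 - (-17 + 425))*7 = (273 - 1*408)*7 = (273 - 408)*7 = -135*7 = -945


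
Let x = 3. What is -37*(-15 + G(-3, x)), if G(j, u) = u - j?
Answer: 333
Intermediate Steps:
-37*(-15 + G(-3, x)) = -37*(-15 + (3 - 1*(-3))) = -37*(-15 + (3 + 3)) = -37*(-15 + 6) = -37*(-9) = 333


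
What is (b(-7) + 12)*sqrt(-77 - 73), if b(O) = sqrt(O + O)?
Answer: -10*sqrt(21) + 60*I*sqrt(6) ≈ -45.826 + 146.97*I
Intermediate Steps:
b(O) = sqrt(2)*sqrt(O) (b(O) = sqrt(2*O) = sqrt(2)*sqrt(O))
(b(-7) + 12)*sqrt(-77 - 73) = (sqrt(2)*sqrt(-7) + 12)*sqrt(-77 - 73) = (sqrt(2)*(I*sqrt(7)) + 12)*sqrt(-150) = (I*sqrt(14) + 12)*(5*I*sqrt(6)) = (12 + I*sqrt(14))*(5*I*sqrt(6)) = 5*I*sqrt(6)*(12 + I*sqrt(14))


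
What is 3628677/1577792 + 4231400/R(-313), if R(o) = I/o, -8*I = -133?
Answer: -16717377265661159/209846336 ≈ -7.9665e+7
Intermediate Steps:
I = 133/8 (I = -⅛*(-133) = 133/8 ≈ 16.625)
R(o) = 133/(8*o)
3628677/1577792 + 4231400/R(-313) = 3628677/1577792 + 4231400/(((133/8)/(-313))) = 3628677*(1/1577792) + 4231400/(((133/8)*(-1/313))) = 3628677/1577792 + 4231400/(-133/2504) = 3628677/1577792 + 4231400*(-2504/133) = 3628677/1577792 - 10595425600/133 = -16717377265661159/209846336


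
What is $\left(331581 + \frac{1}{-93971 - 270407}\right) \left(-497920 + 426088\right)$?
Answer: $- \frac{4339400629196172}{182189} \approx -2.3818 \cdot 10^{10}$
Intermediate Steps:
$\left(331581 + \frac{1}{-93971 - 270407}\right) \left(-497920 + 426088\right) = \left(331581 + \frac{1}{-364378}\right) \left(-71832\right) = \left(331581 - \frac{1}{364378}\right) \left(-71832\right) = \frac{120820821617}{364378} \left(-71832\right) = - \frac{4339400629196172}{182189}$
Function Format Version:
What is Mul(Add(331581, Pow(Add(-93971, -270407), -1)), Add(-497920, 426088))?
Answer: Rational(-4339400629196172, 182189) ≈ -2.3818e+10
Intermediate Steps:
Mul(Add(331581, Pow(Add(-93971, -270407), -1)), Add(-497920, 426088)) = Mul(Add(331581, Pow(-364378, -1)), -71832) = Mul(Add(331581, Rational(-1, 364378)), -71832) = Mul(Rational(120820821617, 364378), -71832) = Rational(-4339400629196172, 182189)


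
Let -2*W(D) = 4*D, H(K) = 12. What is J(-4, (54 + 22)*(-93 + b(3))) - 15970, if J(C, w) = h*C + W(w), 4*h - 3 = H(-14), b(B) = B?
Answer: -2305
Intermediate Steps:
W(D) = -2*D
h = 15/4 (h = 3/4 + (1/4)*12 = 3/4 + 3 = 15/4 ≈ 3.7500)
J(C, w) = -2*w + 15*C/4 (J(C, w) = 15*C/4 - 2*w = -2*w + 15*C/4)
J(-4, (54 + 22)*(-93 + b(3))) - 15970 = (-2*(54 + 22)*(-93 + 3) + (15/4)*(-4)) - 15970 = (-152*(-90) - 15) - 15970 = (-2*(-6840) - 15) - 15970 = (13680 - 15) - 15970 = 13665 - 15970 = -2305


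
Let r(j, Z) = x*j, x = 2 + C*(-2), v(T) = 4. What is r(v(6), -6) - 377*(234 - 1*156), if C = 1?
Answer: -29406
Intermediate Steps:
x = 0 (x = 2 + 1*(-2) = 2 - 2 = 0)
r(j, Z) = 0 (r(j, Z) = 0*j = 0)
r(v(6), -6) - 377*(234 - 1*156) = 0 - 377*(234 - 1*156) = 0 - 377*(234 - 156) = 0 - 377*78 = 0 - 29406 = -29406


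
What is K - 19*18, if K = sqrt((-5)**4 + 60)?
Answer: -342 + sqrt(685) ≈ -315.83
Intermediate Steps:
K = sqrt(685) (K = sqrt(625 + 60) = sqrt(685) ≈ 26.173)
K - 19*18 = sqrt(685) - 19*18 = sqrt(685) - 1*342 = sqrt(685) - 342 = -342 + sqrt(685)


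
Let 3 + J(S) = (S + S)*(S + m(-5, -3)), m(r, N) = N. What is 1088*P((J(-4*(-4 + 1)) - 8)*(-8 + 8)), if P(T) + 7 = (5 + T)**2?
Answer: 19584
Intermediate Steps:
J(S) = -3 + 2*S*(-3 + S) (J(S) = -3 + (S + S)*(S - 3) = -3 + (2*S)*(-3 + S) = -3 + 2*S*(-3 + S))
P(T) = -7 + (5 + T)**2
1088*P((J(-4*(-4 + 1)) - 8)*(-8 + 8)) = 1088*(-7 + (5 + ((-3 - (-24)*(-4 + 1) + 2*(-4*(-4 + 1))**2) - 8)*(-8 + 8))**2) = 1088*(-7 + (5 + ((-3 - (-24)*(-3) + 2*(-4*(-3))**2) - 8)*0)**2) = 1088*(-7 + (5 + ((-3 - 6*12 + 2*12**2) - 8)*0)**2) = 1088*(-7 + (5 + ((-3 - 72 + 2*144) - 8)*0)**2) = 1088*(-7 + (5 + ((-3 - 72 + 288) - 8)*0)**2) = 1088*(-7 + (5 + (213 - 8)*0)**2) = 1088*(-7 + (5 + 205*0)**2) = 1088*(-7 + (5 + 0)**2) = 1088*(-7 + 5**2) = 1088*(-7 + 25) = 1088*18 = 19584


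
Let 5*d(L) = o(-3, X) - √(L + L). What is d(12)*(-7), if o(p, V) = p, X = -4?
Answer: 21/5 + 14*√6/5 ≈ 11.059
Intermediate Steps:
d(L) = -⅗ - √2*√L/5 (d(L) = (-3 - √(L + L))/5 = (-3 - √(2*L))/5 = (-3 - √2*√L)/5 = -⅗ - √2*√L/5)
d(12)*(-7) = (-⅗ - √2*√12/5)*(-7) = (-⅗ - √2*2*√3/5)*(-7) = (-⅗ - 2*√6/5)*(-7) = 21/5 + 14*√6/5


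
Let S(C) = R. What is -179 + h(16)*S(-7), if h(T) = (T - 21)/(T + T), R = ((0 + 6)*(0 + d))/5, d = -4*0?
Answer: -179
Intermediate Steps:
d = 0
R = 0 (R = ((0 + 6)*(0 + 0))/5 = (6*0)*(⅕) = 0*(⅕) = 0)
S(C) = 0
h(T) = (-21 + T)/(2*T) (h(T) = (-21 + T)/((2*T)) = (-21 + T)*(1/(2*T)) = (-21 + T)/(2*T))
-179 + h(16)*S(-7) = -179 + ((½)*(-21 + 16)/16)*0 = -179 + ((½)*(1/16)*(-5))*0 = -179 - 5/32*0 = -179 + 0 = -179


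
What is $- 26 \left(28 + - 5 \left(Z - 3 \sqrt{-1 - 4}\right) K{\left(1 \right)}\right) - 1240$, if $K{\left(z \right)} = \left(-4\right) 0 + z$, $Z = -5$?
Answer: $-2618 - 390 i \sqrt{5} \approx -2618.0 - 872.07 i$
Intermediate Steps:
$K{\left(z \right)} = z$ ($K{\left(z \right)} = 0 + z = z$)
$- 26 \left(28 + - 5 \left(Z - 3 \sqrt{-1 - 4}\right) K{\left(1 \right)}\right) - 1240 = - 26 \left(28 + - 5 \left(-5 - 3 \sqrt{-1 - 4}\right) 1\right) - 1240 = - 26 \left(28 + - 5 \left(-5 - 3 \sqrt{-5}\right) 1\right) - 1240 = - 26 \left(28 + - 5 \left(-5 - 3 i \sqrt{5}\right) 1\right) - 1240 = - 26 \left(28 + \left(25 + 15 i \sqrt{5}\right) 1\right) - 1240 = - 26 \left(28 + \left(25 + 15 i \sqrt{5}\right)\right) - 1240 = - 26 \left(53 + 15 i \sqrt{5}\right) - 1240 = \left(-1378 - 390 i \sqrt{5}\right) - 1240 = -2618 - 390 i \sqrt{5}$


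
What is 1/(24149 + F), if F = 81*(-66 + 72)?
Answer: 1/24635 ≈ 4.0593e-5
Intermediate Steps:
F = 486 (F = 81*6 = 486)
1/(24149 + F) = 1/(24149 + 486) = 1/24635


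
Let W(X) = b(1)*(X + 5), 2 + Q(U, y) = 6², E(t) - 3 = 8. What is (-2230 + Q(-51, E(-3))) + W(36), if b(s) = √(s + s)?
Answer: -2196 + 41*√2 ≈ -2138.0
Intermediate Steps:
E(t) = 11 (E(t) = 3 + 8 = 11)
b(s) = √2*√s (b(s) = √(2*s) = √2*√s)
Q(U, y) = 34 (Q(U, y) = -2 + 6² = -2 + 36 = 34)
W(X) = √2*(5 + X) (W(X) = (√2*√1)*(X + 5) = (√2*1)*(5 + X) = √2*(5 + X))
(-2230 + Q(-51, E(-3))) + W(36) = (-2230 + 34) + √2*(5 + 36) = -2196 + √2*41 = -2196 + 41*√2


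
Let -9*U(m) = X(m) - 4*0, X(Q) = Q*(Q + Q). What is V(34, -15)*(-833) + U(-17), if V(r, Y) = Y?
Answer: 111877/9 ≈ 12431.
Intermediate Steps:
X(Q) = 2*Q**2 (X(Q) = Q*(2*Q) = 2*Q**2)
U(m) = -2*m**2/9 (U(m) = -(2*m**2 - 4*0)/9 = -(2*m**2 + 0)/9 = -2*m**2/9)
V(34, -15)*(-833) + U(-17) = -15*(-833) - 2/9*(-17)**2 = 12495 - 2/9*289 = 12495 - 578/9 = 111877/9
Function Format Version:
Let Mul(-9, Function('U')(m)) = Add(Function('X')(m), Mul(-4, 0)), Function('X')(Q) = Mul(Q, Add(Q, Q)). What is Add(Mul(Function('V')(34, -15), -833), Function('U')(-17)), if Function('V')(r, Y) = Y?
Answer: Rational(111877, 9) ≈ 12431.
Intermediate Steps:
Function('X')(Q) = Mul(2, Pow(Q, 2)) (Function('X')(Q) = Mul(Q, Mul(2, Q)) = Mul(2, Pow(Q, 2)))
Function('U')(m) = Mul(Rational(-2, 9), Pow(m, 2)) (Function('U')(m) = Mul(Rational(-1, 9), Add(Mul(2, Pow(m, 2)), Mul(-4, 0))) = Mul(Rational(-1, 9), Add(Mul(2, Pow(m, 2)), 0)) = Mul(Rational(-1, 9), Mul(2, Pow(m, 2))) = Mul(Rational(-2, 9), Pow(m, 2)))
Add(Mul(Function('V')(34, -15), -833), Function('U')(-17)) = Add(Mul(-15, -833), Mul(Rational(-2, 9), Pow(-17, 2))) = Add(12495, Mul(Rational(-2, 9), 289)) = Add(12495, Rational(-578, 9)) = Rational(111877, 9)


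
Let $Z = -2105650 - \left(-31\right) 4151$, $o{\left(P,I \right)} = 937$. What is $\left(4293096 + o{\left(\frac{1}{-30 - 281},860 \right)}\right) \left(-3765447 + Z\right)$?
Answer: $-24658123803728$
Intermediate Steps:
$Z = -1976969$ ($Z = -2105650 - -128681 = -2105650 + 128681 = -1976969$)
$\left(4293096 + o{\left(\frac{1}{-30 - 281},860 \right)}\right) \left(-3765447 + Z\right) = \left(4293096 + 937\right) \left(-3765447 - 1976969\right) = 4294033 \left(-5742416\right) = -24658123803728$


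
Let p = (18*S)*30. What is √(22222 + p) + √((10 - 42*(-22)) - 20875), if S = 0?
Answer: √22222 + 17*I*√69 ≈ 149.07 + 141.21*I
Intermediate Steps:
p = 0 (p = (18*0)*30 = 0*30 = 0)
√(22222 + p) + √((10 - 42*(-22)) - 20875) = √(22222 + 0) + √((10 - 42*(-22)) - 20875) = √22222 + √((10 + 924) - 20875) = √22222 + √(934 - 20875) = √22222 + √(-19941) = √22222 + 17*I*√69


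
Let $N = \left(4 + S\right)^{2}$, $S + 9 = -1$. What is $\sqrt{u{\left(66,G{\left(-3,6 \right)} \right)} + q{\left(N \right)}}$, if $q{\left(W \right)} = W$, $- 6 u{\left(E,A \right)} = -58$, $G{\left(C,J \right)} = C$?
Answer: $\frac{\sqrt{411}}{3} \approx 6.7577$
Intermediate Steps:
$S = -10$ ($S = -9 - 1 = -10$)
$u{\left(E,A \right)} = \frac{29}{3}$ ($u{\left(E,A \right)} = \left(- \frac{1}{6}\right) \left(-58\right) = \frac{29}{3}$)
$N = 36$ ($N = \left(4 - 10\right)^{2} = \left(-6\right)^{2} = 36$)
$\sqrt{u{\left(66,G{\left(-3,6 \right)} \right)} + q{\left(N \right)}} = \sqrt{\frac{29}{3} + 36} = \sqrt{\frac{137}{3}} = \frac{\sqrt{411}}{3}$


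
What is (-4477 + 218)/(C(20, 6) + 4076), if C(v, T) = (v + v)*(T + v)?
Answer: -4259/5116 ≈ -0.83249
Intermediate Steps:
C(v, T) = 2*v*(T + v) (C(v, T) = (2*v)*(T + v) = 2*v*(T + v))
(-4477 + 218)/(C(20, 6) + 4076) = (-4477 + 218)/(2*20*(6 + 20) + 4076) = -4259/(2*20*26 + 4076) = -4259/(1040 + 4076) = -4259/5116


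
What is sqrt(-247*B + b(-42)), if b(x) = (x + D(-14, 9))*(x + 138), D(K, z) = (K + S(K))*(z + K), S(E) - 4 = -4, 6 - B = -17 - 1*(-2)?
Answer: 7*I*sqrt(51) ≈ 49.99*I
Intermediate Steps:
B = 21 (B = 6 - (-17 - 1*(-2)) = 6 - (-17 + 2) = 6 - 1*(-15) = 6 + 15 = 21)
S(E) = 0 (S(E) = 4 - 4 = 0)
D(K, z) = K*(K + z) (D(K, z) = (K + 0)*(z + K) = K*(K + z))
b(x) = (70 + x)*(138 + x) (b(x) = (x - 14*(-14 + 9))*(x + 138) = (x - 14*(-5))*(138 + x) = (x + 70)*(138 + x) = (70 + x)*(138 + x))
sqrt(-247*B + b(-42)) = sqrt(-247*21 + (9660 + (-42)**2 + 208*(-42))) = sqrt(-5187 + (9660 + 1764 - 8736)) = sqrt(-5187 + 2688) = sqrt(-2499) = 7*I*sqrt(51)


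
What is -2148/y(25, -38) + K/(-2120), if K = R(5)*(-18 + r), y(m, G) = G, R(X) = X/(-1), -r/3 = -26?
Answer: 114129/2014 ≈ 56.668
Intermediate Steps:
r = 78 (r = -3*(-26) = 78)
R(X) = -X (R(X) = X*(-1) = -X)
K = -300 (K = (-1*5)*(-18 + 78) = -5*60 = -300)
-2148/y(25, -38) + K/(-2120) = -2148/(-38) - 300/(-2120) = -2148*(-1/38) - 300*(-1/2120) = 1074/19 + 15/106 = 114129/2014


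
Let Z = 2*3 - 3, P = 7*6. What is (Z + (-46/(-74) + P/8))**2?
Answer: 1723969/21904 ≈ 78.706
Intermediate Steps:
P = 42
Z = 3 (Z = 6 - 3 = 3)
(Z + (-46/(-74) + P/8))**2 = (3 + (-46/(-74) + 42/8))**2 = (3 + (-46*(-1/74) + 42*(1/8)))**2 = (3 + (23/37 + 21/4))**2 = (3 + 869/148)**2 = (1313/148)**2 = 1723969/21904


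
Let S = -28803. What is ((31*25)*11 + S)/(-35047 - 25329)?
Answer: 10139/30188 ≈ 0.33586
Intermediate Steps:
((31*25)*11 + S)/(-35047 - 25329) = ((31*25)*11 - 28803)/(-35047 - 25329) = (775*11 - 28803)/(-60376) = (8525 - 28803)*(-1/60376) = -20278*(-1/60376) = 10139/30188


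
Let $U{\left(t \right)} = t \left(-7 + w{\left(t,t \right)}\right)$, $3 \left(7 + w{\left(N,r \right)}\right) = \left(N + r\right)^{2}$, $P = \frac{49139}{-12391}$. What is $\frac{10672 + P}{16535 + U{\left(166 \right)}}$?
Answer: $\frac{396562839}{227248672447} \approx 0.0017451$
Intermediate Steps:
$P = - \frac{49139}{12391}$ ($P = 49139 \left(- \frac{1}{12391}\right) = - \frac{49139}{12391} \approx -3.9657$)
$w{\left(N,r \right)} = -7 + \frac{\left(N + r\right)^{2}}{3}$
$U{\left(t \right)} = t \left(-14 + \frac{4 t^{2}}{3}\right)$ ($U{\left(t \right)} = t \left(-7 + \left(-7 + \frac{\left(t + t\right)^{2}}{3}\right)\right) = t \left(-7 + \left(-7 + \frac{\left(2 t\right)^{2}}{3}\right)\right) = t \left(-7 + \left(-7 + \frac{4 t^{2}}{3}\right)\right) = t \left(-14 + \frac{4 t^{2}}{3}\right)$)
$\frac{10672 + P}{16535 + U{\left(166 \right)}} = \frac{10672 - \frac{49139}{12391}}{16535 + \left(\left(-14\right) 166 + \frac{4 \cdot 166^{3}}{3}\right)} = \frac{132187613}{12391 \left(16535 + \left(-2324 + \frac{4}{3} \cdot 4574296\right)\right)} = \frac{132187613}{12391 \left(16535 + \left(-2324 + \frac{18297184}{3}\right)\right)} = \frac{132187613}{12391 \left(16535 + \frac{18290212}{3}\right)} = \frac{132187613}{12391 \cdot \frac{18339817}{3}} = \frac{132187613}{12391} \cdot \frac{3}{18339817} = \frac{396562839}{227248672447}$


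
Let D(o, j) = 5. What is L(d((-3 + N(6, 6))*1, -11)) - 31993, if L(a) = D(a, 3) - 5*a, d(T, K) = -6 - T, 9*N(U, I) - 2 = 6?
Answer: -287717/9 ≈ -31969.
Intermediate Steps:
N(U, I) = 8/9 (N(U, I) = 2/9 + (1/9)*6 = 2/9 + 2/3 = 8/9)
L(a) = 5 - 5*a
L(d((-3 + N(6, 6))*1, -11)) - 31993 = (5 - 5*(-6 - (-3 + 8/9))) - 31993 = (5 - 5*(-6 - (-19)/9)) - 31993 = (5 - 5*(-6 - 1*(-19/9))) - 31993 = (5 - 5*(-6 + 19/9)) - 31993 = (5 - 5*(-35/9)) - 31993 = (5 + 175/9) - 31993 = 220/9 - 31993 = -287717/9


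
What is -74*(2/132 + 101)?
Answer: -246679/33 ≈ -7475.1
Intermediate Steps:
-74*(2/132 + 101) = -74*(2*(1/132) + 101) = -74*(1/66 + 101) = -74*6667/66 = -246679/33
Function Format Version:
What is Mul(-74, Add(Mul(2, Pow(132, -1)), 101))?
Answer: Rational(-246679, 33) ≈ -7475.1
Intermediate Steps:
Mul(-74, Add(Mul(2, Pow(132, -1)), 101)) = Mul(-74, Add(Mul(2, Rational(1, 132)), 101)) = Mul(-74, Add(Rational(1, 66), 101)) = Mul(-74, Rational(6667, 66)) = Rational(-246679, 33)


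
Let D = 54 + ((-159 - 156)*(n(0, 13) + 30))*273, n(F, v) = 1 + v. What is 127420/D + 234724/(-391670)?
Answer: -234509473256/370492990605 ≈ -0.63297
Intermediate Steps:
D = -3783726 (D = 54 + ((-159 - 156)*((1 + 13) + 30))*273 = 54 - 315*(14 + 30)*273 = 54 - 315*44*273 = 54 - 13860*273 = 54 - 3783780 = -3783726)
127420/D + 234724/(-391670) = 127420/(-3783726) + 234724/(-391670) = 127420*(-1/3783726) + 234724*(-1/391670) = -63710/1891863 - 117362/195835 = -234509473256/370492990605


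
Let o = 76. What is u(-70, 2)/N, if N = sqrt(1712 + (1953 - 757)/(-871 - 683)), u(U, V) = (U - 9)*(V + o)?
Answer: -3081*sqrt(1033119402)/664813 ≈ -148.96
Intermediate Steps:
u(U, V) = (-9 + U)*(76 + V) (u(U, V) = (U - 9)*(V + 76) = (-9 + U)*(76 + V))
N = sqrt(1033119402)/777 (N = sqrt(1712 + 1196/(-1554)) = sqrt(1712 + 1196*(-1/1554)) = sqrt(1712 - 598/777) = sqrt(1329626/777) = sqrt(1033119402)/777 ≈ 41.367)
u(-70, 2)/N = (-684 - 9*2 + 76*(-70) - 70*2)/((sqrt(1033119402)/777)) = (-684 - 18 - 5320 - 140)*(sqrt(1033119402)/1329626) = -3081*sqrt(1033119402)/664813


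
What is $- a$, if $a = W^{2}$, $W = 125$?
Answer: $-15625$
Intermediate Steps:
$a = 15625$ ($a = 125^{2} = 15625$)
$- a = \left(-1\right) 15625 = -15625$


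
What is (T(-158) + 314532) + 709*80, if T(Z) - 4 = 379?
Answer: 371635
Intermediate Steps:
T(Z) = 383 (T(Z) = 4 + 379 = 383)
(T(-158) + 314532) + 709*80 = (383 + 314532) + 709*80 = 314915 + 56720 = 371635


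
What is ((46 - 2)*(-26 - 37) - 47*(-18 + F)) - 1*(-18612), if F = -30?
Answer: 18096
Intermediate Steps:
((46 - 2)*(-26 - 37) - 47*(-18 + F)) - 1*(-18612) = ((46 - 2)*(-26 - 37) - 47*(-18 - 30)) - 1*(-18612) = (44*(-63) - 47*(-48)) + 18612 = (-2772 + 2256) + 18612 = -516 + 18612 = 18096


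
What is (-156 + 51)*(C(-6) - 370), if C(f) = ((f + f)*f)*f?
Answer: 84210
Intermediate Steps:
C(f) = 2*f**3 (C(f) = ((2*f)*f)*f = (2*f**2)*f = 2*f**3)
(-156 + 51)*(C(-6) - 370) = (-156 + 51)*(2*(-6)**3 - 370) = -105*(2*(-216) - 370) = -105*(-432 - 370) = -105*(-802) = 84210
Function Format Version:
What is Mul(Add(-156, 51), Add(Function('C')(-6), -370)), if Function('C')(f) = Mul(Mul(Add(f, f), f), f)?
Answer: 84210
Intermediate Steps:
Function('C')(f) = Mul(2, Pow(f, 3)) (Function('C')(f) = Mul(Mul(Mul(2, f), f), f) = Mul(Mul(2, Pow(f, 2)), f) = Mul(2, Pow(f, 3)))
Mul(Add(-156, 51), Add(Function('C')(-6), -370)) = Mul(Add(-156, 51), Add(Mul(2, Pow(-6, 3)), -370)) = Mul(-105, Add(Mul(2, -216), -370)) = Mul(-105, Add(-432, -370)) = Mul(-105, -802) = 84210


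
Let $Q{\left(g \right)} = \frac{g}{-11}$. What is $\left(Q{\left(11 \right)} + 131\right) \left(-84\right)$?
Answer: $-10920$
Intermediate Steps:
$Q{\left(g \right)} = - \frac{g}{11}$ ($Q{\left(g \right)} = g \left(- \frac{1}{11}\right) = - \frac{g}{11}$)
$\left(Q{\left(11 \right)} + 131\right) \left(-84\right) = \left(\left(- \frac{1}{11}\right) 11 + 131\right) \left(-84\right) = \left(-1 + 131\right) \left(-84\right) = 130 \left(-84\right) = -10920$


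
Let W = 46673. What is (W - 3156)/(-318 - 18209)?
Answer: -43517/18527 ≈ -2.3488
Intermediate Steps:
(W - 3156)/(-318 - 18209) = (46673 - 3156)/(-318 - 18209) = 43517/(-18527) = 43517*(-1/18527) = -43517/18527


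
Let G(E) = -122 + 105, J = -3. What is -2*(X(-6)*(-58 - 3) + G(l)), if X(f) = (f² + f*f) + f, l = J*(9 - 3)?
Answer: 8086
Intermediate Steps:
l = -18 (l = -3*(9 - 3) = -3*6 = -18)
X(f) = f + 2*f² (X(f) = (f² + f²) + f = 2*f² + f = f + 2*f²)
G(E) = -17
-2*(X(-6)*(-58 - 3) + G(l)) = -2*((-6*(1 + 2*(-6)))*(-58 - 3) - 17) = -2*(-6*(1 - 12)*(-61) - 17) = -2*(-6*(-11)*(-61) - 17) = -2*(66*(-61) - 17) = -2*(-4026 - 17) = -2*(-4043) = 8086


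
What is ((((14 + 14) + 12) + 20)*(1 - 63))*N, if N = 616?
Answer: -2291520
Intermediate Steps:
((((14 + 14) + 12) + 20)*(1 - 63))*N = ((((14 + 14) + 12) + 20)*(1 - 63))*616 = (((28 + 12) + 20)*(-62))*616 = ((40 + 20)*(-62))*616 = (60*(-62))*616 = -3720*616 = -2291520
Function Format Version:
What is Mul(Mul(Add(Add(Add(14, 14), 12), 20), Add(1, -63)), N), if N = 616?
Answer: -2291520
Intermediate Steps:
Mul(Mul(Add(Add(Add(14, 14), 12), 20), Add(1, -63)), N) = Mul(Mul(Add(Add(Add(14, 14), 12), 20), Add(1, -63)), 616) = Mul(Mul(Add(Add(28, 12), 20), -62), 616) = Mul(Mul(Add(40, 20), -62), 616) = Mul(Mul(60, -62), 616) = Mul(-3720, 616) = -2291520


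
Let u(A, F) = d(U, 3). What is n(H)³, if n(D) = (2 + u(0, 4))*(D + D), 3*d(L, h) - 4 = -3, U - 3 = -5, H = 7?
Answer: 941192/27 ≈ 34859.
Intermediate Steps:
U = -2 (U = 3 - 5 = -2)
d(L, h) = ⅓ (d(L, h) = 4/3 + (⅓)*(-3) = 4/3 - 1 = ⅓)
u(A, F) = ⅓
n(D) = 14*D/3 (n(D) = (2 + ⅓)*(D + D) = 7*(2*D)/3 = 14*D/3)
n(H)³ = ((14/3)*7)³ = (98/3)³ = 941192/27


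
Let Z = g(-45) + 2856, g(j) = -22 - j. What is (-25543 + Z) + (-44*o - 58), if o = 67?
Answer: -25670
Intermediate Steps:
Z = 2879 (Z = (-22 - 1*(-45)) + 2856 = (-22 + 45) + 2856 = 23 + 2856 = 2879)
(-25543 + Z) + (-44*o - 58) = (-25543 + 2879) + (-44*67 - 58) = -22664 + (-2948 - 58) = -22664 - 3006 = -25670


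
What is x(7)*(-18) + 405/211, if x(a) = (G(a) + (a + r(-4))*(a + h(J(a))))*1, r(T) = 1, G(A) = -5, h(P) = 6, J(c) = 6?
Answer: -375597/211 ≈ -1780.1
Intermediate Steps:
x(a) = -5 + (1 + a)*(6 + a) (x(a) = (-5 + (a + 1)*(a + 6))*1 = (-5 + (1 + a)*(6 + a))*1 = -5 + (1 + a)*(6 + a))
x(7)*(-18) + 405/211 = (1 + 7**2 + 7*7)*(-18) + 405/211 = (1 + 49 + 49)*(-18) + 405*(1/211) = 99*(-18) + 405/211 = -1782 + 405/211 = -375597/211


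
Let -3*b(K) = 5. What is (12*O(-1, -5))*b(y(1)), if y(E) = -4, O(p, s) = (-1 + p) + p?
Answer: 60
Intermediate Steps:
O(p, s) = -1 + 2*p
b(K) = -5/3 (b(K) = -⅓*5 = -5/3)
(12*O(-1, -5))*b(y(1)) = (12*(-1 + 2*(-1)))*(-5/3) = (12*(-1 - 2))*(-5/3) = (12*(-3))*(-5/3) = -36*(-5/3) = 60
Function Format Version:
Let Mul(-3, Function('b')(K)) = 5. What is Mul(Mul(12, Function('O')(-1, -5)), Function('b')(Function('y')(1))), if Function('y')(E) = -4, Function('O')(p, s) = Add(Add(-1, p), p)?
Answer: 60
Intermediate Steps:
Function('O')(p, s) = Add(-1, Mul(2, p))
Function('b')(K) = Rational(-5, 3) (Function('b')(K) = Mul(Rational(-1, 3), 5) = Rational(-5, 3))
Mul(Mul(12, Function('O')(-1, -5)), Function('b')(Function('y')(1))) = Mul(Mul(12, Add(-1, Mul(2, -1))), Rational(-5, 3)) = Mul(Mul(12, Add(-1, -2)), Rational(-5, 3)) = Mul(Mul(12, -3), Rational(-5, 3)) = Mul(-36, Rational(-5, 3)) = 60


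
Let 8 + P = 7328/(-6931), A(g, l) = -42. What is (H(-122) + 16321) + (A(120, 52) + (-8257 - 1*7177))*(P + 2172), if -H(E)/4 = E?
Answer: -231889722277/6931 ≈ -3.3457e+7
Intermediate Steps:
H(E) = -4*E
P = -62776/6931 (P = -8 + 7328/(-6931) = -8 + 7328*(-1/6931) = -8 - 7328/6931 = -62776/6931 ≈ -9.0573)
(H(-122) + 16321) + (A(120, 52) + (-8257 - 1*7177))*(P + 2172) = (-4*(-122) + 16321) + (-42 + (-8257 - 1*7177))*(-62776/6931 + 2172) = (488 + 16321) + (-42 + (-8257 - 7177))*(14991356/6931) = 16809 + (-42 - 15434)*(14991356/6931) = 16809 - 15476*14991356/6931 = 16809 - 232006225456/6931 = -231889722277/6931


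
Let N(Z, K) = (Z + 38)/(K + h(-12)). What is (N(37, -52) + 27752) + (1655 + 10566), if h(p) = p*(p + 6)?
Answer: 159907/4 ≈ 39977.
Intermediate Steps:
h(p) = p*(6 + p)
N(Z, K) = (38 + Z)/(72 + K) (N(Z, K) = (Z + 38)/(K - 12*(6 - 12)) = (38 + Z)/(K - 12*(-6)) = (38 + Z)/(K + 72) = (38 + Z)/(72 + K))
(N(37, -52) + 27752) + (1655 + 10566) = ((38 + 37)/(72 - 52) + 27752) + (1655 + 10566) = (75/20 + 27752) + 12221 = ((1/20)*75 + 27752) + 12221 = (15/4 + 27752) + 12221 = 111023/4 + 12221 = 159907/4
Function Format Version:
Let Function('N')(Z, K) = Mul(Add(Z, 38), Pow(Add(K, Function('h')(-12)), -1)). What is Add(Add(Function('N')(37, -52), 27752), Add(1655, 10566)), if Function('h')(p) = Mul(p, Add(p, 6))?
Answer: Rational(159907, 4) ≈ 39977.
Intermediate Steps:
Function('h')(p) = Mul(p, Add(6, p))
Function('N')(Z, K) = Mul(Pow(Add(72, K), -1), Add(38, Z)) (Function('N')(Z, K) = Mul(Add(Z, 38), Pow(Add(K, Mul(-12, Add(6, -12))), -1)) = Mul(Add(38, Z), Pow(Add(K, Mul(-12, -6)), -1)) = Mul(Add(38, Z), Pow(Add(K, 72), -1)) = Mul(Add(38, Z), Pow(Add(72, K), -1)) = Mul(Pow(Add(72, K), -1), Add(38, Z)))
Add(Add(Function('N')(37, -52), 27752), Add(1655, 10566)) = Add(Add(Mul(Pow(Add(72, -52), -1), Add(38, 37)), 27752), Add(1655, 10566)) = Add(Add(Mul(Pow(20, -1), 75), 27752), 12221) = Add(Add(Mul(Rational(1, 20), 75), 27752), 12221) = Add(Add(Rational(15, 4), 27752), 12221) = Add(Rational(111023, 4), 12221) = Rational(159907, 4)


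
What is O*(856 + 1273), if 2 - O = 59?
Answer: -121353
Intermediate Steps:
O = -57 (O = 2 - 1*59 = 2 - 59 = -57)
O*(856 + 1273) = -57*(856 + 1273) = -57*2129 = -121353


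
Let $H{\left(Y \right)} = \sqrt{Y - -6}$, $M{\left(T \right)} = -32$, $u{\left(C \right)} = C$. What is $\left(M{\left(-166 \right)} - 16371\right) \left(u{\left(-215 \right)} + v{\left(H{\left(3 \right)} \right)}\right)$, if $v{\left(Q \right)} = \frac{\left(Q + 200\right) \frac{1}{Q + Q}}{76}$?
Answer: $\frac{1604820311}{456} \approx 3.5193 \cdot 10^{6}$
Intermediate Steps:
$H{\left(Y \right)} = \sqrt{6 + Y}$ ($H{\left(Y \right)} = \sqrt{Y + 6} = \sqrt{6 + Y}$)
$v{\left(Q \right)} = \frac{200 + Q}{152 Q}$ ($v{\left(Q \right)} = \frac{200 + Q}{2 Q} \frac{1}{76} = \frac{200 + Q}{152 Q}$)
$\left(M{\left(-166 \right)} - 16371\right) \left(u{\left(-215 \right)} + v{\left(H{\left(3 \right)} \right)}\right) = \left(-32 - 16371\right) \left(-215 + \frac{200 + \sqrt{6 + 3}}{152 \sqrt{6 + 3}}\right) = - 16403 \left(-215 + \frac{200 + \sqrt{9}}{152 \sqrt{9}}\right) = - 16403 \left(-215 + \frac{200 + 3}{152 \cdot 3}\right) = - 16403 \left(-215 + \frac{1}{152} \cdot \frac{1}{3} \cdot 203\right) = - 16403 \left(-215 + \frac{203}{456}\right) = \left(-16403\right) \left(- \frac{97837}{456}\right) = \frac{1604820311}{456}$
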